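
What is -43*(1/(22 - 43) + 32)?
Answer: -28853/21 ≈ -1374.0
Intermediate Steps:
-43*(1/(22 - 43) + 32) = -43*(1/(-21) + 32) = -43*(-1/21 + 32) = -43*671/21 = -28853/21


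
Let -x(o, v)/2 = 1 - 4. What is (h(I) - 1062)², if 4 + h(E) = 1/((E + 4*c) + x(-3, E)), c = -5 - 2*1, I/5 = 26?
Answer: 13254226129/11664 ≈ 1.1363e+6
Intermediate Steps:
I = 130 (I = 5*26 = 130)
c = -7 (c = -5 - 2 = -7)
x(o, v) = 6 (x(o, v) = -2*(1 - 4) = -2*(-3) = 6)
h(E) = -4 + 1/(-22 + E) (h(E) = -4 + 1/((E + 4*(-7)) + 6) = -4 + 1/((E - 28) + 6) = -4 + 1/((-28 + E) + 6) = -4 + 1/(-22 + E))
(h(I) - 1062)² = ((89 - 4*130)/(-22 + 130) - 1062)² = ((89 - 520)/108 - 1062)² = ((1/108)*(-431) - 1062)² = (-431/108 - 1062)² = (-115127/108)² = 13254226129/11664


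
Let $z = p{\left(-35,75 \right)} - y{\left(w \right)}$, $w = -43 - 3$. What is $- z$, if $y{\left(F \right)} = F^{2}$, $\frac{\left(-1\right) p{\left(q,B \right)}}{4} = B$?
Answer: $2416$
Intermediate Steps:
$p{\left(q,B \right)} = - 4 B$
$w = -46$ ($w = -43 - 3 = -46$)
$z = -2416$ ($z = \left(-4\right) 75 - \left(-46\right)^{2} = -300 - 2116 = -2416$)
$- z = \left(-1\right) \left(-2416\right) = 2416$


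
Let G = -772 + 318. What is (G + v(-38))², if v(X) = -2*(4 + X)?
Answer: 148996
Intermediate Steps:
v(X) = -8 - 2*X
G = -454
(G + v(-38))² = (-454 + (-8 - 2*(-38)))² = (-454 + (-8 + 76))² = (-454 + 68)² = (-386)² = 148996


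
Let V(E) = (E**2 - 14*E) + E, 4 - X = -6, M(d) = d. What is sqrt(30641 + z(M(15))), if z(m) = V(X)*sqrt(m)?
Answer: sqrt(30641 - 30*sqrt(15)) ≈ 174.71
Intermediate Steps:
X = 10 (X = 4 - 1*(-6) = 4 + 6 = 10)
V(E) = E**2 - 13*E
z(m) = -30*sqrt(m) (z(m) = (10*(-13 + 10))*sqrt(m) = (10*(-3))*sqrt(m) = -30*sqrt(m))
sqrt(30641 + z(M(15))) = sqrt(30641 - 30*sqrt(15))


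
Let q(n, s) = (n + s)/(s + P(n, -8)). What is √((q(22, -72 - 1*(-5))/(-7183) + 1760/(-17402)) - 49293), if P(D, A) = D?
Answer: 2*I*√397823882220020795/5681753 ≈ 222.02*I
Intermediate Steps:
q(n, s) = 1 (q(n, s) = (n + s)/(s + n) = (n + s)/(n + s) = 1)
√((q(22, -72 - 1*(-5))/(-7183) + 1760/(-17402)) - 49293) = √((1/(-7183) + 1760/(-17402)) - 49293) = √((1*(-1/7183) + 1760*(-1/17402)) - 49293) = √((-1/7183 - 80/791) - 49293) = √(-575431/5681753 - 49293) = √(-280071226060/5681753) = 2*I*√397823882220020795/5681753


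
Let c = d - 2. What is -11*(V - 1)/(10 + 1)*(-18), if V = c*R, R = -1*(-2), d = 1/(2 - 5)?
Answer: -102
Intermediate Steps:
d = -⅓ (d = 1/(-3) = -⅓ ≈ -0.33333)
c = -7/3 (c = -⅓ - 2 = -7/3 ≈ -2.3333)
R = 2
V = -14/3 (V = -7/3*2 = -14/3 ≈ -4.6667)
-11*(V - 1)/(10 + 1)*(-18) = -11*(-14/3 - 1)/(10 + 1)*(-18) = -(-187)/(3*11)*(-18) = -11*(-17/33)*(-18) = (17/3)*(-18) = -102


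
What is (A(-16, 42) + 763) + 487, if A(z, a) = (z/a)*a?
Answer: 1234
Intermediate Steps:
A(z, a) = z
(A(-16, 42) + 763) + 487 = (-16 + 763) + 487 = 747 + 487 = 1234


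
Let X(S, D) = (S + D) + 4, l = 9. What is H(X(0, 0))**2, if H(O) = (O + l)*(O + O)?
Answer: 10816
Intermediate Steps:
X(S, D) = 4 + D + S (X(S, D) = (D + S) + 4 = 4 + D + S)
H(O) = 2*O*(9 + O) (H(O) = (O + 9)*(O + O) = (9 + O)*(2*O) = 2*O*(9 + O))
H(X(0, 0))**2 = (2*(4 + 0 + 0)*(9 + (4 + 0 + 0)))**2 = (2*4*(9 + 4))**2 = (2*4*13)**2 = 104**2 = 10816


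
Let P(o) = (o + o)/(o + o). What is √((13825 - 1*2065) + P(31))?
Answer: √11761 ≈ 108.45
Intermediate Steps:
P(o) = 1 (P(o) = (2*o)/((2*o)) = (2*o)*(1/(2*o)) = 1)
√((13825 - 1*2065) + P(31)) = √((13825 - 1*2065) + 1) = √((13825 - 2065) + 1) = √(11760 + 1) = √11761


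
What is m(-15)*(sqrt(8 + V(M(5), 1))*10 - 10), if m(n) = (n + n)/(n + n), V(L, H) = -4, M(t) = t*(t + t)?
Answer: 10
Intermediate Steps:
M(t) = 2*t**2 (M(t) = t*(2*t) = 2*t**2)
m(n) = 1 (m(n) = (2*n)/((2*n)) = (2*n)*(1/(2*n)) = 1)
m(-15)*(sqrt(8 + V(M(5), 1))*10 - 10) = 1*(sqrt(8 - 4)*10 - 10) = 1*(sqrt(4)*10 - 10) = 1*(2*10 - 10) = 1*(20 - 10) = 1*10 = 10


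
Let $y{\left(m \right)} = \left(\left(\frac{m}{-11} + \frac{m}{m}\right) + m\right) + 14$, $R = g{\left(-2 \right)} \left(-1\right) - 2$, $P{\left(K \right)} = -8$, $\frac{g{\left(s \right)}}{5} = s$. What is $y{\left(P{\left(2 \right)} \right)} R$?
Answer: $\frac{680}{11} \approx 61.818$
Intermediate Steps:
$g{\left(s \right)} = 5 s$
$R = 8$ ($R = 5 \left(-2\right) \left(-1\right) - 2 = \left(-10\right) \left(-1\right) - 2 = 10 - 2 = 8$)
$y{\left(m \right)} = 15 + \frac{10 m}{11}$ ($y{\left(m \right)} = \left(\left(m \left(- \frac{1}{11}\right) + 1\right) + m\right) + 14 = \left(\left(- \frac{m}{11} + 1\right) + m\right) + 14 = \left(\left(1 - \frac{m}{11}\right) + m\right) + 14 = \left(1 + \frac{10 m}{11}\right) + 14 = 15 + \frac{10 m}{11}$)
$y{\left(P{\left(2 \right)} \right)} R = \left(15 + \frac{10}{11} \left(-8\right)\right) 8 = \left(15 - \frac{80}{11}\right) 8 = \frac{85}{11} \cdot 8 = \frac{680}{11}$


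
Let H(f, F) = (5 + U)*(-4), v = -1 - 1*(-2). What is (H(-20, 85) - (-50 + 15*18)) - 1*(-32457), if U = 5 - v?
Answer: 32201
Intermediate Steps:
v = 1 (v = -1 + 2 = 1)
U = 4 (U = 5 - 1*1 = 5 - 1 = 4)
H(f, F) = -36 (H(f, F) = (5 + 4)*(-4) = 9*(-4) = -36)
(H(-20, 85) - (-50 + 15*18)) - 1*(-32457) = (-36 - (-50 + 15*18)) - 1*(-32457) = (-36 - (-50 + 270)) + 32457 = (-36 - 1*220) + 32457 = (-36 - 220) + 32457 = -256 + 32457 = 32201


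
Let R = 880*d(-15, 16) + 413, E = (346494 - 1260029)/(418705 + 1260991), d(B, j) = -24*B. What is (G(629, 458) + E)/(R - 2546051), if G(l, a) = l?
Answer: -1055615249/3743770273248 ≈ -0.00028197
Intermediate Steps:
E = -913535/1679696 ≈ -0.54387
R = 317213 (R = 880*(-24*(-15)) + 413 = 880*360 + 413 = 316800 + 413 = 317213)
(G(629, 458) + E)/(R - 2546051) = (629 - 913535/1679696)/(317213 - 2546051) = (1055615249/1679696)/(-2228838) = (1055615249/1679696)*(-1/2228838) = -1055615249/3743770273248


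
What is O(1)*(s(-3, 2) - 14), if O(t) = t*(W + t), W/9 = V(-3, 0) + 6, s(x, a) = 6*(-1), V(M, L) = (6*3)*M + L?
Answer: 8620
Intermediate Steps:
V(M, L) = L + 18*M (V(M, L) = 18*M + L = L + 18*M)
s(x, a) = -6
W = -432 (W = 9*((0 + 18*(-3)) + 6) = 9*((0 - 54) + 6) = 9*(-54 + 6) = 9*(-48) = -432)
O(t) = t*(-432 + t)
O(1)*(s(-3, 2) - 14) = (1*(-432 + 1))*(-6 - 14) = (1*(-431))*(-20) = -431*(-20) = 8620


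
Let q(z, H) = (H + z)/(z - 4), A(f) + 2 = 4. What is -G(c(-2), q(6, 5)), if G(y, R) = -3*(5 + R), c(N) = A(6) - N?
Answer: 63/2 ≈ 31.500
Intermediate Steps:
A(f) = 2 (A(f) = -2 + 4 = 2)
q(z, H) = (H + z)/(-4 + z)
c(N) = 2 - N
G(y, R) = -15 - 3*R
-G(c(-2), q(6, 5)) = -(-15 - 3*(5 + 6)/(-4 + 6)) = -(-15 - 3*11/2) = -(-15 - 33/2) = -1*(-63/2) = 63/2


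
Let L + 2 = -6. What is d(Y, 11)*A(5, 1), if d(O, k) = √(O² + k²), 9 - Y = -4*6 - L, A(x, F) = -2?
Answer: -2*√746 ≈ -54.626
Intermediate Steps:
L = -8 (L = -2 - 6 = -8)
Y = 25 (Y = 9 - (-4*6 - 1*(-8)) = 9 - (-24 + 8) = 9 - 1*(-16) = 9 + 16 = 25)
d(Y, 11)*A(5, 1) = √(25² + 11²)*(-2) = √(625 + 121)*(-2) = √746*(-2) = -2*√746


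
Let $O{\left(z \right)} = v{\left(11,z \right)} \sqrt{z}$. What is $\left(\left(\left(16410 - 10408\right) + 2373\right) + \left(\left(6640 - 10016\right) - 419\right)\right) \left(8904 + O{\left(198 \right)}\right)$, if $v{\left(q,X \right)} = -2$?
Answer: $40780320 - 27480 \sqrt{22} \approx 4.0651 \cdot 10^{7}$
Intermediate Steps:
$O{\left(z \right)} = - 2 \sqrt{z}$
$\left(\left(\left(16410 - 10408\right) + 2373\right) + \left(\left(6640 - 10016\right) - 419\right)\right) \left(8904 + O{\left(198 \right)}\right) = \left(\left(\left(16410 - 10408\right) + 2373\right) + \left(\left(6640 - 10016\right) - 419\right)\right) \left(8904 - 2 \sqrt{198}\right) = \left(\left(6002 + 2373\right) - 3795\right) \left(8904 - 2 \cdot 3 \sqrt{22}\right) = \left(8375 - 3795\right) \left(8904 - 6 \sqrt{22}\right) = 4580 \left(8904 - 6 \sqrt{22}\right) = 40780320 - 27480 \sqrt{22}$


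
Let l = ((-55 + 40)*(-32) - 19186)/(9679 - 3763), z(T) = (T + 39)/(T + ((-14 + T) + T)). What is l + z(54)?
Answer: -554575/218892 ≈ -2.5336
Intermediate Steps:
z(T) = (39 + T)/(-14 + 3*T) (z(T) = (39 + T)/(T + (-14 + 2*T)) = (39 + T)/(-14 + 3*T))
l = -9353/2958 (l = (-15*(-32) - 19186)/5916 = (480 - 19186)*(1/5916) = -18706*1/5916 = -9353/2958 ≈ -3.1619)
l + z(54) = -9353/2958 + (39 + 54)/(-14 + 3*54) = -9353/2958 + 93/(-14 + 162) = -9353/2958 + 93/148 = -554575/218892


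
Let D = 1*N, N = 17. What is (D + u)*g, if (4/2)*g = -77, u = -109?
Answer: 3542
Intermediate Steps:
D = 17 (D = 1*17 = 17)
g = -77/2 (g = (1/2)*(-77) = -77/2 ≈ -38.500)
(D + u)*g = (17 - 109)*(-77/2) = -92*(-77/2) = 3542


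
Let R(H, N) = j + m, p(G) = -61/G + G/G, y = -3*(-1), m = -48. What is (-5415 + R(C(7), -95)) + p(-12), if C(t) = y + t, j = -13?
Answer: -65639/12 ≈ -5469.9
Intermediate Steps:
y = 3
C(t) = 3 + t
p(G) = 1 - 61/G (p(G) = -61/G + 1 = 1 - 61/G)
R(H, N) = -61 (R(H, N) = -13 - 48 = -61)
(-5415 + R(C(7), -95)) + p(-12) = (-5415 - 61) + (-61 - 12)/(-12) = -5476 - 1/12*(-73) = -5476 + 73/12 = -65639/12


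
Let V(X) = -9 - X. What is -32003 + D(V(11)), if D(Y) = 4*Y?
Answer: -32083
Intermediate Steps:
-32003 + D(V(11)) = -32003 + 4*(-9 - 1*11) = -32003 + 4*(-9 - 11) = -32003 + 4*(-20) = -32003 - 80 = -32083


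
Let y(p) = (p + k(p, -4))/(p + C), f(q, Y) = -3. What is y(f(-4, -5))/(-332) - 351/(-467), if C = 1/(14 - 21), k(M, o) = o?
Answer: 2540821/3410968 ≈ 0.74490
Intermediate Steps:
C = -⅐ (C = 1/(-7) = -⅐ ≈ -0.14286)
y(p) = (-4 + p)/(-⅐ + p) (y(p) = (p - 4)/(p - ⅐) = (-4 + p)/(-⅐ + p))
y(f(-4, -5))/(-332) - 351/(-467) = (7*(-4 - 3)/(-1 + 7*(-3)))/(-332) - 351/(-467) = (7*(-7)/(-1 - 21))*(-1/332) - 351*(-1/467) = (7*(-7)/(-22))*(-1/332) + 351/467 = (7*(-1/22)*(-7))*(-1/332) + 351/467 = (49/22)*(-1/332) + 351/467 = -49/7304 + 351/467 = 2540821/3410968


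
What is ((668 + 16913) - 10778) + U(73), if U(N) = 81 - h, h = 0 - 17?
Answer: 6901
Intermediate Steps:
h = -17
U(N) = 98 (U(N) = 81 - 1*(-17) = 81 + 17 = 98)
((668 + 16913) - 10778) + U(73) = ((668 + 16913) - 10778) + 98 = (17581 - 10778) + 98 = 6803 + 98 = 6901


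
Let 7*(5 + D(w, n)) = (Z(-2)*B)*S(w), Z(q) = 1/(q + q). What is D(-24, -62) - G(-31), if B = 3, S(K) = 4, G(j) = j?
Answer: 179/7 ≈ 25.571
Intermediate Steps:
Z(q) = 1/(2*q)
D(w, n) = -38/7 (D(w, n) = -5 + ((((½)/(-2))*3)*4)/7 = -5 + ((((½)*(-½))*3)*4)/7 = -5 + (-¼*3*4)/7 = -5 + (-¾*4)/7 = -5 + (⅐)*(-3) = -5 - 3/7 = -38/7)
D(-24, -62) - G(-31) = -38/7 - 1*(-31) = -38/7 + 31 = 179/7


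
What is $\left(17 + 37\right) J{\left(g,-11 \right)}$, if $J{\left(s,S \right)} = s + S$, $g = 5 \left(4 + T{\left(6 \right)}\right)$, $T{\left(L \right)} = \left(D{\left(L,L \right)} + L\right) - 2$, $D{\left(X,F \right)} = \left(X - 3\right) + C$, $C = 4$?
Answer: $3456$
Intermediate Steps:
$D{\left(X,F \right)} = 1 + X$ ($D{\left(X,F \right)} = \left(X - 3\right) + 4 = \left(-3 + X\right) + 4 = 1 + X$)
$T{\left(L \right)} = -1 + 2 L$ ($T{\left(L \right)} = \left(\left(1 + L\right) + L\right) - 2 = \left(1 + 2 L\right) - 2 = -1 + 2 L$)
$g = 75$ ($g = 5 \left(4 + \left(-1 + 2 \cdot 6\right)\right) = 5 \left(4 + \left(-1 + 12\right)\right) = 5 \left(4 + 11\right) = 5 \cdot 15 = 75$)
$J{\left(s,S \right)} = S + s$
$\left(17 + 37\right) J{\left(g,-11 \right)} = \left(17 + 37\right) \left(-11 + 75\right) = 54 \cdot 64 = 3456$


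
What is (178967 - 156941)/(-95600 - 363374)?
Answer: -11013/229487 ≈ -0.047990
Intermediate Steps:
(178967 - 156941)/(-95600 - 363374) = 22026/(-458974) = 22026*(-1/458974) = -11013/229487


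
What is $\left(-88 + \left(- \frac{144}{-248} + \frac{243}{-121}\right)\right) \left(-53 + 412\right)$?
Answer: $- \frac{120424037}{3751} \approx -32105.0$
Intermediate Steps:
$\left(-88 + \left(- \frac{144}{-248} + \frac{243}{-121}\right)\right) \left(-53 + 412\right) = \left(-88 + \left(\left(-144\right) \left(- \frac{1}{248}\right) + 243 \left(- \frac{1}{121}\right)\right)\right) 359 = \left(-88 + \left(\frac{18}{31} - \frac{243}{121}\right)\right) 359 = \left(-88 - \frac{5355}{3751}\right) 359 = \left(- \frac{335443}{3751}\right) 359 = - \frac{120424037}{3751}$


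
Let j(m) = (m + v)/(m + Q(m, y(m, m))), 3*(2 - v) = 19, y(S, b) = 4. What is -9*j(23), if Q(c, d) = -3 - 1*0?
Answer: -42/5 ≈ -8.4000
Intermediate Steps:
Q(c, d) = -3 (Q(c, d) = -3 + 0 = -3)
v = -13/3 (v = 2 - ⅓*19 = 2 - 19/3 = -13/3 ≈ -4.3333)
j(m) = (-13/3 + m)/(-3 + m) (j(m) = (m - 13/3)/(m - 3) = (-13/3 + m)/(-3 + m))
-9*j(23) = -9*(-13/3 + 23)/(-3 + 23) = -9*56/(20*3) = -9*14/15 = -42/5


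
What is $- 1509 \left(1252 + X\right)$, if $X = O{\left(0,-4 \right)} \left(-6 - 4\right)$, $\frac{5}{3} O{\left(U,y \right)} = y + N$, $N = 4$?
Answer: $-1889268$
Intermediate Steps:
$O{\left(U,y \right)} = \frac{12}{5} + \frac{3 y}{5}$ ($O{\left(U,y \right)} = \frac{3 \left(y + 4\right)}{5} = \frac{3 \left(4 + y\right)}{5} = \frac{12}{5} + \frac{3 y}{5}$)
$X = 0$ ($X = \left(\frac{12}{5} + \frac{3}{5} \left(-4\right)\right) \left(-6 - 4\right) = \left(\frac{12}{5} - \frac{12}{5}\right) \left(-10\right) = 0 \left(-10\right) = 0$)
$- 1509 \left(1252 + X\right) = - 1509 \left(1252 + 0\right) = \left(-1509\right) 1252 = -1889268$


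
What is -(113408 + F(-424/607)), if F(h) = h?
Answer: -68838232/607 ≈ -1.1341e+5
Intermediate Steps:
-(113408 + F(-424/607)) = -(113408 - 424/607) = -1*68838232/607 = -68838232/607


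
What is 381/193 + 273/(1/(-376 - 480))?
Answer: -45101403/193 ≈ -2.3369e+5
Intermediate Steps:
381/193 + 273/(1/(-376 - 480)) = 381*(1/193) + 273/(1/(-856)) = 381/193 + 273/(-1/856) = 381/193 + 273*(-856) = 381/193 - 233688 = -45101403/193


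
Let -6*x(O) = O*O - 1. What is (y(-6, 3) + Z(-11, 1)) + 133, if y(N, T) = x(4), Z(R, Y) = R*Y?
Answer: 239/2 ≈ 119.50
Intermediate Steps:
x(O) = ⅙ - O²/6 (x(O) = -(O*O - 1)/6 = -(O² - 1)/6 = -(-1 + O²)/6 = ⅙ - O²/6)
y(N, T) = -5/2 (y(N, T) = ⅙ - ⅙*4² = ⅙ - ⅙*16 = ⅙ - 8/3 = -5/2)
(y(-6, 3) + Z(-11, 1)) + 133 = (-5/2 - 11*1) + 133 = (-5/2 - 11) + 133 = -27/2 + 133 = 239/2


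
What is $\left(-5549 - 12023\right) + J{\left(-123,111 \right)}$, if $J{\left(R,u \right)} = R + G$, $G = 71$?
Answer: $-17624$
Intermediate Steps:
$J{\left(R,u \right)} = 71 + R$ ($J{\left(R,u \right)} = R + 71 = 71 + R$)
$\left(-5549 - 12023\right) + J{\left(-123,111 \right)} = \left(-5549 - 12023\right) + \left(71 - 123\right) = -17572 - 52 = -17624$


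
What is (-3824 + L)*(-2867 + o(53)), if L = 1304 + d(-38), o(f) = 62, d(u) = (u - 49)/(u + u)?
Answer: 536969565/76 ≈ 7.0654e+6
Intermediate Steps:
d(u) = (-49 + u)/(2*u) (d(u) = (-49 + u)/((2*u)) = (-49 + u)*(1/(2*u)) = (-49 + u)/(2*u))
L = 99191/76 (L = 1304 + (½)*(-49 - 38)/(-38) = 1304 + (½)*(-1/38)*(-87) = 1304 + 87/76 = 99191/76 ≈ 1305.1)
(-3824 + L)*(-2867 + o(53)) = (-3824 + 99191/76)*(-2867 + 62) = -191433/76*(-2805) = 536969565/76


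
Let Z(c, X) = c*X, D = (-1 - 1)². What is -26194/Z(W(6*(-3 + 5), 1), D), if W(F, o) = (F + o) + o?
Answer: -1871/4 ≈ -467.75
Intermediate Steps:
W(F, o) = F + 2*o
D = 4 (D = (-2)² = 4)
Z(c, X) = X*c
-26194/Z(W(6*(-3 + 5), 1), D) = -26194*1/(4*(6*(-3 + 5) + 2*1)) = -26194*1/(4*(6*2 + 2)) = -26194*1/(4*(12 + 2)) = -26194/(4*14) = -26194/56 = -26194*1/56 = -1871/4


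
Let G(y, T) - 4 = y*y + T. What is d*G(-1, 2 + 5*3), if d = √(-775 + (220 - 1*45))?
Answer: 220*I*√6 ≈ 538.89*I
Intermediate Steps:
G(y, T) = 4 + T + y² (G(y, T) = 4 + (y*y + T) = 4 + (y² + T) = 4 + (T + y²) = 4 + T + y²)
d = 10*I*√6 (d = √(-775 + (220 - 45)) = √(-775 + 175) = √(-600) = 10*I*√6 ≈ 24.495*I)
d*G(-1, 2 + 5*3) = (10*I*√6)*(4 + (2 + 5*3) + (-1)²) = (10*I*√6)*(4 + (2 + 15) + 1) = (10*I*√6)*(4 + 17 + 1) = (10*I*√6)*22 = 220*I*√6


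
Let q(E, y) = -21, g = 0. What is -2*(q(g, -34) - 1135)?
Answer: 2312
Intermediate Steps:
-2*(q(g, -34) - 1135) = -2*(-21 - 1135) = -2*(-1156) = 2312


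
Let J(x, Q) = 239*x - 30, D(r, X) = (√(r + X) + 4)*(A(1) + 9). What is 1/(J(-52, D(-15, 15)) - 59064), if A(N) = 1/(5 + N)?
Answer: -1/71522 ≈ -1.3982e-5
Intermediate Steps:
D(r, X) = 110/3 + 55*√(X + r)/6 (D(r, X) = (√(r + X) + 4)*(1/(5 + 1) + 9) = (√(X + r) + 4)*(1/6 + 9) = (4 + √(X + r))*(⅙ + 9) = (4 + √(X + r))*(55/6) = 110/3 + 55*√(X + r)/6)
J(x, Q) = -30 + 239*x
1/(J(-52, D(-15, 15)) - 59064) = 1/((-30 + 239*(-52)) - 59064) = 1/((-30 - 12428) - 59064) = 1/(-12458 - 59064) = 1/(-71522) = -1/71522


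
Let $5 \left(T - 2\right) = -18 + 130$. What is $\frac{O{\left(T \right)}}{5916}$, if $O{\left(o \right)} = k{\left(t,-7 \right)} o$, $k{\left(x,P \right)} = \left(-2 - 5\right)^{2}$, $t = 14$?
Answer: $\frac{2989}{14790} \approx 0.2021$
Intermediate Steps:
$T = \frac{122}{5}$ ($T = 2 + \frac{-18 + 130}{5} = 2 + \frac{1}{5} \cdot 112 = 2 + \frac{112}{5} = \frac{122}{5} \approx 24.4$)
$k{\left(x,P \right)} = 49$ ($k{\left(x,P \right)} = \left(-7\right)^{2} = 49$)
$O{\left(o \right)} = 49 o$
$\frac{O{\left(T \right)}}{5916} = \frac{49 \cdot \frac{122}{5}}{5916} = \frac{5978}{5} \cdot \frac{1}{5916} = \frac{2989}{14790}$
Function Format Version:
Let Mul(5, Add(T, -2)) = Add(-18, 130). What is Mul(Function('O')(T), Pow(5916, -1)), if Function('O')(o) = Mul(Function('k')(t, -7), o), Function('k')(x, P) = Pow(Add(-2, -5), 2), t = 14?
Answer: Rational(2989, 14790) ≈ 0.20210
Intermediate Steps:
T = Rational(122, 5) (T = Add(2, Mul(Rational(1, 5), Add(-18, 130))) = Add(2, Mul(Rational(1, 5), 112)) = Add(2, Rational(112, 5)) = Rational(122, 5) ≈ 24.400)
Function('k')(x, P) = 49 (Function('k')(x, P) = Pow(-7, 2) = 49)
Function('O')(o) = Mul(49, o)
Mul(Function('O')(T), Pow(5916, -1)) = Mul(Mul(49, Rational(122, 5)), Pow(5916, -1)) = Mul(Rational(5978, 5), Rational(1, 5916)) = Rational(2989, 14790)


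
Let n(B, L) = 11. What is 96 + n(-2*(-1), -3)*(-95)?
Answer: -949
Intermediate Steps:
96 + n(-2*(-1), -3)*(-95) = 96 + 11*(-95) = 96 - 1045 = -949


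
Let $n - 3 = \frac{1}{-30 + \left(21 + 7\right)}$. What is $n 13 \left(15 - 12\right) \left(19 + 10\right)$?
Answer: $\frac{5655}{2} \approx 2827.5$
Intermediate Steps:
$n = \frac{5}{2}$ ($n = 3 + \frac{1}{-30 + \left(21 + 7\right)} = 3 + \frac{1}{-30 + 28} = 3 + \frac{1}{-2} = 3 - \frac{1}{2} = \frac{5}{2} \approx 2.5$)
$n 13 \left(15 - 12\right) \left(19 + 10\right) = \frac{5}{2} \cdot 13 \left(15 - 12\right) \left(19 + 10\right) = \frac{65 \cdot 3 \cdot 29}{2} = \frac{65}{2} \cdot 87 = \frac{5655}{2}$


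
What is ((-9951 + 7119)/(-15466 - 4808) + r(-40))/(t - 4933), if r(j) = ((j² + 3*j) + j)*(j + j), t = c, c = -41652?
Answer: 389260328/157410715 ≈ 2.4729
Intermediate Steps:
t = -41652
r(j) = 2*j*(j² + 4*j) (r(j) = (j² + 4*j)*(2*j) = 2*j*(j² + 4*j))
((-9951 + 7119)/(-15466 - 4808) + r(-40))/(t - 4933) = ((-9951 + 7119)/(-15466 - 4808) + 2*(-40)²*(4 - 40))/(-41652 - 4933) = (-2832/(-20274) + 2*1600*(-36))/(-46585) = (-2832*(-1/20274) - 115200)*(-1/46585) = (472/3379 - 115200)*(-1/46585) = -389260328/3379*(-1/46585) = 389260328/157410715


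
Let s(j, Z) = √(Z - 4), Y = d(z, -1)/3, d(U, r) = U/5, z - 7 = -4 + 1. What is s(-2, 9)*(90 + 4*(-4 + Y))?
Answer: 1126*√5/15 ≈ 167.85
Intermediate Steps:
z = 4 (z = 7 + (-4 + 1) = 7 - 3 = 4)
d(U, r) = U/5 (d(U, r) = U*(⅕) = U/5)
Y = 4/15 (Y = ((⅕)*4)/3 = (⅘)*(⅓) = 4/15 ≈ 0.26667)
s(j, Z) = √(-4 + Z)
s(-2, 9)*(90 + 4*(-4 + Y)) = √(-4 + 9)*(90 + 4*(-4 + 4/15)) = √5*(90 + 4*(-56/15)) = √5*(90 - 224/15) = √5*(1126/15) = 1126*√5/15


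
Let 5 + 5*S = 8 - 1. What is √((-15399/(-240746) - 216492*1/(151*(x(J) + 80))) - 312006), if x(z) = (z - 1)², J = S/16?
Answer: I*√6917353038381048201394258216722/4708431062566 ≈ 558.59*I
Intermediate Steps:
S = ⅖ (S = -1 + (8 - 1)/5 = -1 + (⅕)*7 = -1 + 7/5 = ⅖ ≈ 0.40000)
J = 1/40 (J = (⅖)/16 = (⅖)*(1/16) = 1/40 ≈ 0.025000)
x(z) = (-1 + z)²
√((-15399/(-240746) - 216492*1/(151*(x(J) + 80))) - 312006) = √((-15399/(-240746) - 216492*1/(151*((-1 + 1/40)² + 80))) - 312006) = √((-15399*(-1/240746) - 216492*1/(151*((-39/40)² + 80))) - 312006) = √((15399/240746 - 216492*1/(151*(1521/1600 + 80))) - 312006) = √((15399/240746 - 216492/(151*(129521/1600))) - 312006) = √((15399/240746 - 216492/19557671/1600) - 312006) = √((15399/240746 - 216492*1600/19557671) - 312006) = √((15399/240746 - 346387200/19557671) - 312006) = √(-83090164275471/4708431062566 - 312006) = √(-1469141832271242867/4708431062566) = I*√6917353038381048201394258216722/4708431062566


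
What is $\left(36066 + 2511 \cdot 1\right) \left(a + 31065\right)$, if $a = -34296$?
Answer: $-124642287$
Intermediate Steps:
$\left(36066 + 2511 \cdot 1\right) \left(a + 31065\right) = \left(36066 + 2511 \cdot 1\right) \left(-34296 + 31065\right) = \left(36066 + 2511\right) \left(-3231\right) = 38577 \left(-3231\right) = -124642287$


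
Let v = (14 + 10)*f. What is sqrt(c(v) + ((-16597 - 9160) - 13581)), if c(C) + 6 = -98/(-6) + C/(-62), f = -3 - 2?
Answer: I*sqrt(340128249)/93 ≈ 198.31*I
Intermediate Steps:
f = -5
v = -120 (v = (14 + 10)*(-5) = 24*(-5) = -120)
c(C) = 31/3 - C/62 (c(C) = -6 + (-98/(-6) + C/(-62)) = -6 + (-98*(-1/6) + C*(-1/62)) = -6 + (49/3 - C/62) = 31/3 - C/62)
sqrt(c(v) + ((-16597 - 9160) - 13581)) = sqrt((31/3 - 1/62*(-120)) + ((-16597 - 9160) - 13581)) = sqrt((31/3 + 60/31) + (-25757 - 13581)) = sqrt(1141/93 - 39338) = sqrt(-3657293/93) = I*sqrt(340128249)/93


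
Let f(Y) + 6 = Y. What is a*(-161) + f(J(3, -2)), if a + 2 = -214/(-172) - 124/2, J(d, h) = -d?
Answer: 868143/86 ≈ 10095.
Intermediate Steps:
f(Y) = -6 + Y
a = -5397/86 (a = -2 + (-214/(-172) - 124/2) = -2 + (-214*(-1/172) - 124*½) = -2 + (107/86 - 62) = -2 - 5225/86 = -5397/86 ≈ -62.756)
a*(-161) + f(J(3, -2)) = -5397/86*(-161) + (-6 - 1*3) = 868917/86 + (-6 - 3) = 868917/86 - 9 = 868143/86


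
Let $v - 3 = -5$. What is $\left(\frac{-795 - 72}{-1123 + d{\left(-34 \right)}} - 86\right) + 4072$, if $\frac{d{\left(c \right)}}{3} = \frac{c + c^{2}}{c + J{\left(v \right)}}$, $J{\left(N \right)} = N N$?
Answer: $\frac{24621871}{6176} \approx 3986.7$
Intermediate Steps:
$v = -2$ ($v = 3 - 5 = -2$)
$J{\left(N \right)} = N^{2}$
$d{\left(c \right)} = \frac{3 \left(c + c^{2}\right)}{4 + c}$ ($d{\left(c \right)} = 3 \frac{c + c^{2}}{c + \left(-2\right)^{2}} = 3 \frac{c + c^{2}}{c + 4} = 3 \frac{c + c^{2}}{4 + c} = \frac{3 \left(c + c^{2}\right)}{4 + c}$)
$\left(\frac{-795 - 72}{-1123 + d{\left(-34 \right)}} - 86\right) + 4072 = \left(\frac{-795 - 72}{-1123 + 3 \left(-34\right) \frac{1}{4 - 34} \left(1 - 34\right)} - 86\right) + 4072 = \left(- \frac{867}{-1123 + 3 \left(-34\right) \frac{1}{-30} \left(-33\right)} - 86\right) + 4072 = \left(- \frac{867}{-1123 + 3 \left(-34\right) \left(- \frac{1}{30}\right) \left(-33\right)} - 86\right) + 4072 = \left(- \frac{867}{-1123 - \frac{561}{5}} - 86\right) + 4072 = \left(- \frac{867}{- \frac{6176}{5}} - 86\right) + 4072 = \left(\left(-867\right) \left(- \frac{5}{6176}\right) - 86\right) + 4072 = \left(\frac{4335}{6176} - 86\right) + 4072 = - \frac{526801}{6176} + 4072 = \frac{24621871}{6176}$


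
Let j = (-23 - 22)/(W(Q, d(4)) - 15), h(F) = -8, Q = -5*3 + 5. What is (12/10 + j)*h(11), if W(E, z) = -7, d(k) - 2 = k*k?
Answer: -1428/55 ≈ -25.964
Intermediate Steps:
d(k) = 2 + k² (d(k) = 2 + k*k = 2 + k²)
Q = -10 (Q = -15 + 5 = -10)
j = 45/22 (j = (-23 - 22)/(-7 - 15) = -45/(-22) = -45*(-1/22) = 45/22 ≈ 2.0455)
(12/10 + j)*h(11) = (12/10 + 45/22)*(-8) = (12*(⅒) + 45/22)*(-8) = (6/5 + 45/22)*(-8) = (357/110)*(-8) = -1428/55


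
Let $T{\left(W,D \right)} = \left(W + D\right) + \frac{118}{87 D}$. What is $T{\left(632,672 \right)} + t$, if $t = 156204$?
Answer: $\frac{4604273915}{29232} \approx 1.5751 \cdot 10^{5}$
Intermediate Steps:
$T{\left(W,D \right)} = D + W + \frac{118}{87 D}$ ($T{\left(W,D \right)} = \left(D + W\right) + 118 \frac{1}{87 D} = \left(D + W\right) + \frac{118}{87 D} = D + W + \frac{118}{87 D}$)
$T{\left(632,672 \right)} + t = \left(672 + 632 + \frac{118}{87 \cdot 672}\right) + 156204 = \left(672 + 632 + \frac{118}{87} \cdot \frac{1}{672}\right) + 156204 = \left(672 + 632 + \frac{59}{29232}\right) + 156204 = \frac{38118587}{29232} + 156204 = \frac{4604273915}{29232}$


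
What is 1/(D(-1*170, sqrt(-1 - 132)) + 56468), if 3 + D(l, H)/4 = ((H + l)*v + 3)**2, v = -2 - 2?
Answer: I/(4*(5464*sqrt(133) + 478475*I)) ≈ 5.1359e-7 + 6.7638e-8*I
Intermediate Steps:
v = -4
D(l, H) = -12 + 4*(3 - 4*H - 4*l)**2 (D(l, H) = -12 + 4*((H + l)*(-4) + 3)**2 = -12 + 4*((-4*H - 4*l) + 3)**2 = -12 + 4*(3 - 4*H - 4*l)**2)
1/(D(-1*170, sqrt(-1 - 132)) + 56468) = 1/((-12 + 4*(3 - 4*sqrt(-1 - 132) - (-4)*170)**2) + 56468) = 1/((-12 + 4*(3 - 4*I*sqrt(133) - 4*(-170))**2) + 56468) = 1/((-12 + 4*(3 - 4*I*sqrt(133) + 680)**2) + 56468) = 1/((-12 + 4*(683 - 4*I*sqrt(133))**2) + 56468) = 1/(56456 + 4*(683 - 4*I*sqrt(133))**2)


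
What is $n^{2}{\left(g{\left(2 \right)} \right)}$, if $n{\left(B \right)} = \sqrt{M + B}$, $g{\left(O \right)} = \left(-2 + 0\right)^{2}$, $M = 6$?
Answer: $10$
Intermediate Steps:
$g{\left(O \right)} = 4$ ($g{\left(O \right)} = \left(-2\right)^{2} = 4$)
$n{\left(B \right)} = \sqrt{6 + B}$
$n^{2}{\left(g{\left(2 \right)} \right)} = \left(\sqrt{6 + 4}\right)^{2} = \left(\sqrt{10}\right)^{2} = 10$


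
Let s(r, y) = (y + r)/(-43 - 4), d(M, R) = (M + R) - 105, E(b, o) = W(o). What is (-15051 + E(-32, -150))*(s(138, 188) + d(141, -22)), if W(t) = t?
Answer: -5046732/47 ≈ -1.0738e+5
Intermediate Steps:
E(b, o) = o
d(M, R) = -105 + M + R
s(r, y) = -r/47 - y/47 (s(r, y) = (r + y)/(-47) = (r + y)*(-1/47) = -r/47 - y/47)
(-15051 + E(-32, -150))*(s(138, 188) + d(141, -22)) = (-15051 - 150)*((-1/47*138 - 1/47*188) + (-105 + 141 - 22)) = -15201*((-138/47 - 4) + 14) = -15201*(-326/47 + 14) = -15201*332/47 = -5046732/47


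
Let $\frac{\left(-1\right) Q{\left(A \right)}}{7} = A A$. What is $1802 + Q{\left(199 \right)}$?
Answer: $-275405$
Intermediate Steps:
$Q{\left(A \right)} = - 7 A^{2}$ ($Q{\left(A \right)} = - 7 A A = - 7 A^{2}$)
$1802 + Q{\left(199 \right)} = 1802 - 7 \cdot 199^{2} = 1802 - 277207 = -275405$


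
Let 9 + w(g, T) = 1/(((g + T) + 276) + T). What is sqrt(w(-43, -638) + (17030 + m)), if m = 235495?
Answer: sqrt(274699277041)/1043 ≈ 502.51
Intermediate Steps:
w(g, T) = -9 + 1/(276 + g + 2*T) (w(g, T) = -9 + 1/(((g + T) + 276) + T) = -9 + 1/(((T + g) + 276) + T) = -9 + 1/((276 + T + g) + T) = -9 + 1/(276 + g + 2*T))
sqrt(w(-43, -638) + (17030 + m)) = sqrt((-2483 - 18*(-638) - 9*(-43))/(276 - 43 + 2*(-638)) + (17030 + 235495)) = sqrt((-2483 + 11484 + 387)/(276 - 43 - 1276) + 252525) = sqrt(9388/(-1043) + 252525) = sqrt(-1/1043*9388 + 252525) = sqrt(-9388/1043 + 252525) = sqrt(263374187/1043) = sqrt(274699277041)/1043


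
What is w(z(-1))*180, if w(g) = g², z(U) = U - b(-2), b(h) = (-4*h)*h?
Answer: 40500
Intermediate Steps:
b(h) = -4*h²
z(U) = 16 + U (z(U) = U - (-4)*(-2)² = U - (-4)*4 = U - 1*(-16) = U + 16 = 16 + U)
w(z(-1))*180 = (16 - 1)²*180 = 15²*180 = 225*180 = 40500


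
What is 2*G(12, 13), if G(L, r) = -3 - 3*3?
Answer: -24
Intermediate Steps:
G(L, r) = -12 (G(L, r) = -3 - 9 = -12)
2*G(12, 13) = 2*(-12) = -24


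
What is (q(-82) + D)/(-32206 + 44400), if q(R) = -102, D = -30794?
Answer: -15448/6097 ≈ -2.5337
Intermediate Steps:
(q(-82) + D)/(-32206 + 44400) = (-102 - 30794)/(-32206 + 44400) = -30896/12194 = -30896*1/12194 = -15448/6097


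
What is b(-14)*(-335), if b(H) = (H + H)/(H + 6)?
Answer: -2345/2 ≈ -1172.5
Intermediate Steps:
b(H) = 2*H/(6 + H) (b(H) = (2*H)/(6 + H) = 2*H/(6 + H))
b(-14)*(-335) = (2*(-14)/(6 - 14))*(-335) = (2*(-14)/(-8))*(-335) = (2*(-14)*(-⅛))*(-335) = (7/2)*(-335) = -2345/2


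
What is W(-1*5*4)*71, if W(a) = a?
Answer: -1420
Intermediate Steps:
W(-1*5*4)*71 = (-1*5*4)*71 = -5*4*71 = -20*71 = -1420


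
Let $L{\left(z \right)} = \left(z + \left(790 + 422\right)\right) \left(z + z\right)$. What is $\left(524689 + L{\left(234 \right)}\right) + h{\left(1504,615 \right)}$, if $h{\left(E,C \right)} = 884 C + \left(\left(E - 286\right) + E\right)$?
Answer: $1747799$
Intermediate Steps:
$L{\left(z \right)} = 2 z \left(1212 + z\right)$ ($L{\left(z \right)} = \left(z + 1212\right) 2 z = \left(1212 + z\right) 2 z = 2 z \left(1212 + z\right)$)
$h{\left(E,C \right)} = -286 + 2 E + 884 C$ ($h{\left(E,C \right)} = 884 C + \left(\left(-286 + E\right) + E\right) = 884 C + \left(-286 + 2 E\right) = -286 + 2 E + 884 C$)
$\left(524689 + L{\left(234 \right)}\right) + h{\left(1504,615 \right)} = \left(524689 + 2 \cdot 234 \left(1212 + 234\right)\right) + \left(-286 + 2 \cdot 1504 + 884 \cdot 615\right) = \left(524689 + 2 \cdot 234 \cdot 1446\right) + \left(-286 + 3008 + 543660\right) = \left(524689 + 676728\right) + 546382 = 1201417 + 546382 = 1747799$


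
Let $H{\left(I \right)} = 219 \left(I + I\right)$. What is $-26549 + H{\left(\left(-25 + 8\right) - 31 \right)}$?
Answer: $-47573$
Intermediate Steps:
$H{\left(I \right)} = 438 I$ ($H{\left(I \right)} = 219 \cdot 2 I = 438 I$)
$-26549 + H{\left(\left(-25 + 8\right) - 31 \right)} = -26549 + 438 \left(\left(-25 + 8\right) - 31\right) = -26549 + 438 \left(-17 - 31\right) = -26549 + 438 \left(-48\right) = -26549 - 21024 = -47573$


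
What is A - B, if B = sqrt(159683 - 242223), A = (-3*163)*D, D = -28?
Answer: 13692 - 2*I*sqrt(20635) ≈ 13692.0 - 287.3*I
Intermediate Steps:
A = 13692 (A = -3*163*(-28) = -489*(-28) = 13692)
B = 2*I*sqrt(20635) (B = sqrt(-82540) = 2*I*sqrt(20635) ≈ 287.3*I)
A - B = 13692 - 2*I*sqrt(20635)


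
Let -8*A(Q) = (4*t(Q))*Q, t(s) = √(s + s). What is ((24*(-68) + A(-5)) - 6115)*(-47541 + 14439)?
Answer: 256441194 - 82755*I*√10 ≈ 2.5644e+8 - 2.6169e+5*I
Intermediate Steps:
t(s) = √2*√s (t(s) = √(2*s) = √2*√s)
A(Q) = -√2*Q^(3/2)/2 (A(Q) = -4*(√2*√Q)*Q/8 = -4*√2*√Q*Q/8 = -√2*Q^(3/2)/2)
((24*(-68) + A(-5)) - 6115)*(-47541 + 14439) = ((24*(-68) - √2*(-5)^(3/2)/2) - 6115)*(-47541 + 14439) = ((-1632 - √2*(-5*I*√5)/2) - 6115)*(-33102) = ((-1632 + 5*I*√10/2) - 6115)*(-33102) = (-7747 + 5*I*√10/2)*(-33102) = 256441194 - 82755*I*√10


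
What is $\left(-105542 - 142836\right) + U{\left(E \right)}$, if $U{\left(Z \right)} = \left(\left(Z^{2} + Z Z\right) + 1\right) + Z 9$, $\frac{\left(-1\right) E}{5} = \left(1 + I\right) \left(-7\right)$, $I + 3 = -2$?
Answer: $-210437$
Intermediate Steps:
$I = -5$ ($I = -3 - 2 = -5$)
$E = -140$ ($E = - 5 \left(1 - 5\right) \left(-7\right) = - 5 \left(\left(-4\right) \left(-7\right)\right) = \left(-5\right) 28 = -140$)
$U{\left(Z \right)} = 1 + 2 Z^{2} + 9 Z$ ($U{\left(Z \right)} = \left(\left(Z^{2} + Z^{2}\right) + 1\right) + 9 Z = \left(2 Z^{2} + 1\right) + 9 Z = \left(1 + 2 Z^{2}\right) + 9 Z = 1 + 2 Z^{2} + 9 Z$)
$\left(-105542 - 142836\right) + U{\left(E \right)} = \left(-105542 - 142836\right) + \left(1 + 2 \left(-140\right)^{2} + 9 \left(-140\right)\right) = -248378 + \left(1 + 2 \cdot 19600 - 1260\right) = -248378 + \left(1 + 39200 - 1260\right) = -248378 + 37941 = -210437$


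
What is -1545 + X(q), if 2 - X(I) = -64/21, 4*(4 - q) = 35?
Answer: -32339/21 ≈ -1540.0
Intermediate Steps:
q = -19/4 (q = 4 - ¼*35 = 4 - 35/4 = -19/4 ≈ -4.7500)
X(I) = 106/21 (X(I) = 2 - (-64)/21 = 2 - 1*(-64/21) = 2 + 64/21 = 106/21)
-1545 + X(q) = -1545 + 106/21 = -32339/21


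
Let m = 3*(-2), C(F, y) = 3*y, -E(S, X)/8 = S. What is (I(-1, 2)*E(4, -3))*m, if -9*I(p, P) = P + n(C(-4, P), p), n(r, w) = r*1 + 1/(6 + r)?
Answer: -1552/9 ≈ -172.44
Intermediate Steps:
E(S, X) = -8*S
m = -6
n(r, w) = r + 1/(6 + r)
I(p, P) = -P/9 - (1 + 9*P² + 18*P)/(9*(6 + 3*P)) (I(p, P) = -(P + (1 + (3*P)² + 6*(3*P))/(6 + 3*P))/9 = -(P + (1 + 9*P² + 18*P)/(6 + 3*P))/9 = -P/9 - (1 + 9*P² + 18*P)/(9*(6 + 3*P)))
(I(-1, 2)*E(4, -3))*m = (((-1 - 24*2 - 12*2²)/(27*(2 + 2)))*(-8*4))*(-6) = (((1/27)*(-1 - 48 - 12*4)/4)*(-32))*(-6) = (((1/27)*(¼)*(-1 - 48 - 48))*(-32))*(-6) = (((1/27)*(¼)*(-97))*(-32))*(-6) = -97/108*(-32)*(-6) = (776/27)*(-6) = -1552/9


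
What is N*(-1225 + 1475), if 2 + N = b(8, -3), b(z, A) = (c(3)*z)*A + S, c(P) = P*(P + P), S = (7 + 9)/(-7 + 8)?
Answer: -104500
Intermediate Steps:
S = 16 (S = 16/1 = 16*1 = 16)
c(P) = 2*P**2 (c(P) = P*(2*P) = 2*P**2)
b(z, A) = 16 + 18*A*z (b(z, A) = ((2*3**2)*z)*A + 16 = ((2*9)*z)*A + 16 = (18*z)*A + 16 = 18*A*z + 16 = 16 + 18*A*z)
N = -418 (N = -2 + (16 + 18*(-3)*8) = -2 + (16 - 432) = -2 - 416 = -418)
N*(-1225 + 1475) = -418*(-1225 + 1475) = -418*250 = -104500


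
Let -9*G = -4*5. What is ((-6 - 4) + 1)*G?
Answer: -20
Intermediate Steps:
G = 20/9 (G = -(-4)*5/9 = -1/9*(-20) = 20/9 ≈ 2.2222)
((-6 - 4) + 1)*G = ((-6 - 4) + 1)*(20/9) = (-10 + 1)*(20/9) = -9*20/9 = -20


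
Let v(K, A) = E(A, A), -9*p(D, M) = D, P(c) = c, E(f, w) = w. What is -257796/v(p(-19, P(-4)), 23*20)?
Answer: -64449/115 ≈ -560.43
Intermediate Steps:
p(D, M) = -D/9
v(K, A) = A
-257796/v(p(-19, P(-4)), 23*20) = -257796/(23*20) = -257796/460 = -257796*1/460 = -64449/115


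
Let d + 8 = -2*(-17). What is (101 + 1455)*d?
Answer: 40456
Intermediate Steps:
d = 26 (d = -8 - 2*(-17) = -8 + 34 = 26)
(101 + 1455)*d = (101 + 1455)*26 = 1556*26 = 40456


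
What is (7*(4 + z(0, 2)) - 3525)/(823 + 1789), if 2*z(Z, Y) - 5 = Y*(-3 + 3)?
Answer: -6959/5224 ≈ -1.3321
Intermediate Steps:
z(Z, Y) = 5/2 (z(Z, Y) = 5/2 + (Y*(-3 + 3))/2 = 5/2 + (Y*0)/2 = 5/2 + (½)*0 = 5/2 + 0 = 5/2)
(7*(4 + z(0, 2)) - 3525)/(823 + 1789) = (7*(4 + 5/2) - 3525)/(823 + 1789) = (7*(13/2) - 3525)/2612 = (91/2 - 3525)*(1/2612) = -6959/2*1/2612 = -6959/5224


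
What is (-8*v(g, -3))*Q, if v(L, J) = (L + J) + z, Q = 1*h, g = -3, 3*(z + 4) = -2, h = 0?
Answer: 0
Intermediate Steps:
z = -14/3 (z = -4 + (1/3)*(-2) = -4 - 2/3 = -14/3 ≈ -4.6667)
Q = 0 (Q = 1*0 = 0)
v(L, J) = -14/3 + J + L (v(L, J) = (L + J) - 14/3 = (J + L) - 14/3 = -14/3 + J + L)
(-8*v(g, -3))*Q = -8*(-14/3 - 3 - 3)*0 = -8*(-32/3)*0 = (256/3)*0 = 0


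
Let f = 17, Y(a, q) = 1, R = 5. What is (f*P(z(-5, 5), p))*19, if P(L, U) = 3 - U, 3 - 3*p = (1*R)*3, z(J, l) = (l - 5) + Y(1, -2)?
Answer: 2261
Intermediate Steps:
z(J, l) = -4 + l (z(J, l) = (l - 5) + 1 = (-5 + l) + 1 = -4 + l)
p = -4 (p = 1 - 1*5*3/3 = 1 - 5*3/3 = 1 - 1/3*15 = 1 - 5 = -4)
(f*P(z(-5, 5), p))*19 = (17*(3 - 1*(-4)))*19 = (17*(3 + 4))*19 = (17*7)*19 = 119*19 = 2261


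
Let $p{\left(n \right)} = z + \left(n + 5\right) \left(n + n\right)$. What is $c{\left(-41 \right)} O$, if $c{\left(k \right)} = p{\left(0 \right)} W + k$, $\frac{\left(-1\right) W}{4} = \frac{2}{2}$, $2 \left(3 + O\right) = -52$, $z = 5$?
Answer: $1769$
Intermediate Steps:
$O = -29$ ($O = -3 + \frac{1}{2} \left(-52\right) = -3 - 26 = -29$)
$p{\left(n \right)} = 5 + 2 n \left(5 + n\right)$ ($p{\left(n \right)} = 5 + \left(n + 5\right) \left(n + n\right) = 5 + \left(5 + n\right) 2 n = 5 + 2 n \left(5 + n\right)$)
$W = -4$ ($W = - 4 \cdot \frac{2}{2} = - 4 \cdot 2 \cdot \frac{1}{2} = \left(-4\right) 1 = -4$)
$c{\left(k \right)} = -20 + k$ ($c{\left(k \right)} = \left(5 + 2 \cdot 0^{2} + 10 \cdot 0\right) \left(-4\right) + k = \left(5 + 2 \cdot 0 + 0\right) \left(-4\right) + k = \left(5 + 0 + 0\right) \left(-4\right) + k = 5 \left(-4\right) + k = -20 + k$)
$c{\left(-41 \right)} O = \left(-20 - 41\right) \left(-29\right) = \left(-61\right) \left(-29\right) = 1769$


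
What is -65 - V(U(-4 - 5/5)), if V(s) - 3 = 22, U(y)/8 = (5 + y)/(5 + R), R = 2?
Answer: -90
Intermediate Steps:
U(y) = 40/7 + 8*y/7 (U(y) = 8*((5 + y)/(5 + 2)) = 8*((5 + y)/7) = 8*((5 + y)*(⅐)) = 8*(5/7 + y/7) = 40/7 + 8*y/7)
V(s) = 25 (V(s) = 3 + 22 = 25)
-65 - V(U(-4 - 5/5)) = -65 - 1*25 = -65 - 25 = -90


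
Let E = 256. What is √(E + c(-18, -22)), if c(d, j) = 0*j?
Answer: 16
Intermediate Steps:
c(d, j) = 0
√(E + c(-18, -22)) = √(256 + 0) = √256 = 16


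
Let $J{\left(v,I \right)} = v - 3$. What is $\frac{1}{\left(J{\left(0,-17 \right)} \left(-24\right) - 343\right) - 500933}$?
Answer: $- \frac{1}{501204} \approx -1.9952 \cdot 10^{-6}$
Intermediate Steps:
$J{\left(v,I \right)} = -3 + v$
$\frac{1}{\left(J{\left(0,-17 \right)} \left(-24\right) - 343\right) - 500933} = \frac{1}{\left(\left(-3 + 0\right) \left(-24\right) - 343\right) - 500933} = \frac{1}{\left(\left(-3\right) \left(-24\right) - 343\right) - 500933} = \frac{1}{\left(72 - 343\right) - 500933} = \frac{1}{-271 - 500933} = \frac{1}{-501204} = - \frac{1}{501204}$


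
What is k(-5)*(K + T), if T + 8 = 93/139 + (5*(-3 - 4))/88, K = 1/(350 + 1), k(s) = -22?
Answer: 33170255/195156 ≈ 169.97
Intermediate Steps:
K = 1/351 ≈ 0.0028490
T = -94537/12232 (T = -8 + (93/139 + (5*(-3 - 4))/88) = -8 + (93*(1/139) + (5*(-7))*(1/88)) = -8 + (93/139 - 35*1/88) = -8 + (93/139 - 35/88) = -8 + 3319/12232 = -94537/12232 ≈ -7.7287)
k(-5)*(K + T) = -22*(1/351 - 94537/12232) = -22*(-33170255/4293432) = 33170255/195156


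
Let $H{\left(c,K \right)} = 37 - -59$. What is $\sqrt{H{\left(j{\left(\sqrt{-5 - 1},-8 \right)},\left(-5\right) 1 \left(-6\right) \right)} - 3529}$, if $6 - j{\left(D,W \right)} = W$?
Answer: $i \sqrt{3433} \approx 58.592 i$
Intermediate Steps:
$j{\left(D,W \right)} = 6 - W$
$H{\left(c,K \right)} = 96$ ($H{\left(c,K \right)} = 37 + 59 = 96$)
$\sqrt{H{\left(j{\left(\sqrt{-5 - 1},-8 \right)},\left(-5\right) 1 \left(-6\right) \right)} - 3529} = \sqrt{96 - 3529} = \sqrt{-3433} = i \sqrt{3433}$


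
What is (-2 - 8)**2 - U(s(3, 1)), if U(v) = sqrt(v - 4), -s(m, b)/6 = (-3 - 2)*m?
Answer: 100 - sqrt(86) ≈ 90.726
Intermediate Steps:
s(m, b) = 30*m (s(m, b) = -6*(-3 - 2)*m = -(-30)*m = 30*m)
U(v) = sqrt(-4 + v)
(-2 - 8)**2 - U(s(3, 1)) = (-2 - 8)**2 - sqrt(-4 + 30*3) = (-10)**2 - sqrt(-4 + 90) = 100 - sqrt(86)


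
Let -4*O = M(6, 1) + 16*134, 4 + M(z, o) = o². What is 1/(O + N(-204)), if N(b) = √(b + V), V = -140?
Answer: -8564/4589385 - 32*I*√86/4589385 ≈ -0.001866 - 6.4661e-5*I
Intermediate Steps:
N(b) = √(-140 + b) (N(b) = √(b - 140) = √(-140 + b))
M(z, o) = -4 + o²
O = -2141/4 (O = -((-4 + 1²) + 16*134)/4 = -((-4 + 1) + 2144)/4 = -(-3 + 2144)/4 = -¼*2141 = -2141/4 ≈ -535.25)
1/(O + N(-204)) = 1/(-2141/4 + √(-140 - 204)) = 1/(-2141/4 + √(-344)) = 1/(-2141/4 + 2*I*√86)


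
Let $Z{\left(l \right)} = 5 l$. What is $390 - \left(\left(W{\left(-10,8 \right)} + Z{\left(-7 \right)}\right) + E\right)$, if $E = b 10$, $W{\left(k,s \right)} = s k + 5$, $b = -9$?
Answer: $590$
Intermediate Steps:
$W{\left(k,s \right)} = 5 + k s$ ($W{\left(k,s \right)} = k s + 5 = 5 + k s$)
$E = -90$ ($E = \left(-9\right) 10 = -90$)
$390 - \left(\left(W{\left(-10,8 \right)} + Z{\left(-7 \right)}\right) + E\right) = 390 - \left(\left(\left(5 - 80\right) + 5 \left(-7\right)\right) - 90\right) = 390 - \left(\left(\left(5 - 80\right) - 35\right) - 90\right) = 390 - \left(\left(-75 - 35\right) - 90\right) = 390 - \left(-110 - 90\right) = 390 - -200 = 390 + 200 = 590$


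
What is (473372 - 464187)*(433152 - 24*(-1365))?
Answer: 4279401720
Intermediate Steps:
(473372 - 464187)*(433152 - 24*(-1365)) = 9185*(433152 + 32760) = 9185*465912 = 4279401720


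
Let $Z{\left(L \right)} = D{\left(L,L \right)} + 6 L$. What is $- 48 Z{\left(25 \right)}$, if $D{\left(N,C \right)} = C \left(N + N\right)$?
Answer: $-67200$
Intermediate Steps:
$D{\left(N,C \right)} = 2 C N$ ($D{\left(N,C \right)} = C 2 N = 2 C N$)
$Z{\left(L \right)} = 2 L^{2} + 6 L$ ($Z{\left(L \right)} = 2 L L + 6 L = 2 L^{2} + 6 L$)
$- 48 Z{\left(25 \right)} = - 48 \cdot 2 \cdot 25 \left(3 + 25\right) = - 48 \cdot 2 \cdot 25 \cdot 28 = \left(-48\right) 1400 = -67200$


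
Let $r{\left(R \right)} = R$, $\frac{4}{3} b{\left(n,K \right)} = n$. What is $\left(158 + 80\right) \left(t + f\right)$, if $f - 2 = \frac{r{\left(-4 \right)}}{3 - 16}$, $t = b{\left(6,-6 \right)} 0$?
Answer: $\frac{7140}{13} \approx 549.23$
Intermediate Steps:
$b{\left(n,K \right)} = \frac{3 n}{4}$
$t = 0$ ($t = \frac{3}{4} \cdot 6 \cdot 0 = \frac{9}{2} \cdot 0 = 0$)
$f = \frac{30}{13}$ ($f = 2 - \frac{4}{3 - 16} = 2 - \frac{4}{-13} = 2 - - \frac{4}{13} = 2 + \frac{4}{13} = \frac{30}{13} \approx 2.3077$)
$\left(158 + 80\right) \left(t + f\right) = \left(158 + 80\right) \left(0 + \frac{30}{13}\right) = 238 \cdot \frac{30}{13} = \frac{7140}{13}$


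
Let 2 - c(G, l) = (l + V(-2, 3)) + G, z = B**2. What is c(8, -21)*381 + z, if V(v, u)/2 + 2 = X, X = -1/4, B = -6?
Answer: 14931/2 ≈ 7465.5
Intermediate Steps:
X = -1/4 (X = -1*1/4 = -1/4 ≈ -0.25000)
z = 36 (z = (-6)**2 = 36)
V(v, u) = -9/2 (V(v, u) = -4 + 2*(-1/4) = -4 - 1/2 = -9/2)
c(G, l) = 13/2 - G - l (c(G, l) = 2 - ((l - 9/2) + G) = 2 - ((-9/2 + l) + G) = 2 - (-9/2 + G + l) = 2 + (9/2 - G - l) = 13/2 - G - l)
c(8, -21)*381 + z = (13/2 - 1*8 - 1*(-21))*381 + 36 = (13/2 - 8 + 21)*381 + 36 = (39/2)*381 + 36 = 14859/2 + 36 = 14931/2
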